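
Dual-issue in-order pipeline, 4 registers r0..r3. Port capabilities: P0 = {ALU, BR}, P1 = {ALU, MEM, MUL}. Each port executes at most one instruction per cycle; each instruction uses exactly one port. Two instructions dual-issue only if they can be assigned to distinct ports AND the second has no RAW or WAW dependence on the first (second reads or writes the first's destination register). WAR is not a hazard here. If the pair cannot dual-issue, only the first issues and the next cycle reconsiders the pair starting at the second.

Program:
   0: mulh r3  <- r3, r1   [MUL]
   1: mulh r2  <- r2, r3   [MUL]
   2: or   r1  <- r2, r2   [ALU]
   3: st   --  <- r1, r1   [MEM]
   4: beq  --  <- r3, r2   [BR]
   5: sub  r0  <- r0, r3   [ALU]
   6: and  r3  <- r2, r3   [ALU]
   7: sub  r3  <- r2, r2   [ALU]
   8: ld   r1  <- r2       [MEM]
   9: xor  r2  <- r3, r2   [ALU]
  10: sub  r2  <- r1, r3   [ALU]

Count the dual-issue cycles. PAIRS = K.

[0] i0  mulh.MUL  -- no-port MUL/MUL
[1] i1  mulh.MUL  -- RAW r2
[2] i2  or.ALU  -- RAW r1
[3] i3/i4  st.MEM beq.BR  -- pair
[4] i5/i6  sub.ALU and.ALU  -- pair
[5] i7/i8  sub.ALU ld.MEM  -- pair
[6] i9  xor.ALU  -- WAW r2
[7] i10  sub.ALU  -- tail

PAIRS = 3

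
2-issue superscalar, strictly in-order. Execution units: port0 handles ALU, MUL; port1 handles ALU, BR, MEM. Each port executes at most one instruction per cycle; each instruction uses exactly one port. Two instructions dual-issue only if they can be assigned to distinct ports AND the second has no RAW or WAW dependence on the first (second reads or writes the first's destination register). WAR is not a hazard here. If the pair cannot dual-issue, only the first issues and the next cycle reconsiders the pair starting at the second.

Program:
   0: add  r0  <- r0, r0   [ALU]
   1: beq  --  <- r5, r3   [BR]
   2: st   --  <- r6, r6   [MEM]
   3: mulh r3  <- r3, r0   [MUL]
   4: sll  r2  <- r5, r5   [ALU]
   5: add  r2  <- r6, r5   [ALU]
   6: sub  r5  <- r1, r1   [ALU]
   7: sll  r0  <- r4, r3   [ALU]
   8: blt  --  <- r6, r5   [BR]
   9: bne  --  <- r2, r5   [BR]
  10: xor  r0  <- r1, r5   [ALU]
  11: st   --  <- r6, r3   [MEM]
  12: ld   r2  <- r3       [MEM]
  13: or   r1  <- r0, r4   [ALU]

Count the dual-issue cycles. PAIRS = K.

PAIRS = 6

c0: i0,i1 add/beq  2-wide
c1: i2,i3 st/mulh  2-wide
c2: i4 sll  WAW r2
c3: i5,i6 add/sub  2-wide
c4: i7,i8 sll/blt  2-wide
c5: i9,i10 bne/xor  2-wide
c6: i11 st  no-port MEM/MEM
c7: i12,i13 ld/or  2-wide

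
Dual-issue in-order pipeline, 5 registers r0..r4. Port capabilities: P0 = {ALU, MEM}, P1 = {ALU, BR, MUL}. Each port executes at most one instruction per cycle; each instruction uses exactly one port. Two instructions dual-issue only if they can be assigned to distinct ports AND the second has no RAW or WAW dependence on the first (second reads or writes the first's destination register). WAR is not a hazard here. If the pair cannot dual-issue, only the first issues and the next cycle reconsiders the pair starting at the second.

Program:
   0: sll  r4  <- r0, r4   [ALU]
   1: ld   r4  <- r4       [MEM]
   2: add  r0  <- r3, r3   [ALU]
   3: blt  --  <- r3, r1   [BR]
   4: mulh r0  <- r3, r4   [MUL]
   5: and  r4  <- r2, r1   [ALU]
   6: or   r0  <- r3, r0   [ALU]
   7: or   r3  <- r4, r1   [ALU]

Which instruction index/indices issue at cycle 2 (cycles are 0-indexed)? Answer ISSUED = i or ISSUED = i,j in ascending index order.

t=0 i0:sll ; RAW+WAW r4
t=1 i1+i2:ld add ; pair
t=2 i3:blt ; no-port BR/MUL
t=3 i4+i5:mulh and ; pair
t=4 i6+i7:or or ; pair

ISSUED = 3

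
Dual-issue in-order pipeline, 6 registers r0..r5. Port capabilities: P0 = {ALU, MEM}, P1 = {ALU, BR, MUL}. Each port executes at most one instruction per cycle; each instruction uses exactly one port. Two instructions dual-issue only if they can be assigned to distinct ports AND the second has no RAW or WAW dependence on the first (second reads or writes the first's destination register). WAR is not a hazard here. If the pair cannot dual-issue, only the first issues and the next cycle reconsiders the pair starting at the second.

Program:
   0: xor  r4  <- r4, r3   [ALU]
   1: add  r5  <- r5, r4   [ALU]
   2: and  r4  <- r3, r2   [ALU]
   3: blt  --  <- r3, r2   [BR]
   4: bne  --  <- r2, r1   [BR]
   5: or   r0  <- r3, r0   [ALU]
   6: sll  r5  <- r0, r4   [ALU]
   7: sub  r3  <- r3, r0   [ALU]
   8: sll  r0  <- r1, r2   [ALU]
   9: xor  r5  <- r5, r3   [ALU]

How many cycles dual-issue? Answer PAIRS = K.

  cy0 -> i0 (xor.ALU) RAW r4
  cy1 -> i1/i2 (add.ALU/and.ALU) pair
  cy2 -> i3 (blt.BR) no-port BR/BR
  cy3 -> i4/i5 (bne.BR/or.ALU) pair
  cy4 -> i6/i7 (sll.ALU/sub.ALU) pair
  cy5 -> i8/i9 (sll.ALU/xor.ALU) pair

PAIRS = 4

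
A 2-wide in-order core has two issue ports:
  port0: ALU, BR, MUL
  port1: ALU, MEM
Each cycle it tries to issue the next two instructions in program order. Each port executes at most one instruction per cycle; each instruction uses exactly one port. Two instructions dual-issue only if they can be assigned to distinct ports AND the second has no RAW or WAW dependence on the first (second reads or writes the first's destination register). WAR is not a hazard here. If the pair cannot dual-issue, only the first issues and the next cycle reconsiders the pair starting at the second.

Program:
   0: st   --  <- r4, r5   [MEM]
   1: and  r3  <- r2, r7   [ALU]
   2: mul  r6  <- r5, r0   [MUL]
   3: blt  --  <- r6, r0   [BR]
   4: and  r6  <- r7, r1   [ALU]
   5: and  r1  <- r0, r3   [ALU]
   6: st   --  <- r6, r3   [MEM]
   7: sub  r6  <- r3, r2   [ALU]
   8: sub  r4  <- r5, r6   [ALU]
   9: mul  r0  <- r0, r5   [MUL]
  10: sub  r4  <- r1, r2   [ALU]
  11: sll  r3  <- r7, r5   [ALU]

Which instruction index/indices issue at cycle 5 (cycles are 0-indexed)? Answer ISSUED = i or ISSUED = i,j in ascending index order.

  cy0 -> i0&i1 (st;and) dual
  cy1 -> i2 (mul) no-port MUL/BR
  cy2 -> i3&i4 (blt;and) dual
  cy3 -> i5&i6 (and;st) dual
  cy4 -> i7 (sub) RAW r6
  cy5 -> i8&i9 (sub;mul) dual
  cy6 -> i10&i11 (sub;sll) dual

ISSUED = 8,9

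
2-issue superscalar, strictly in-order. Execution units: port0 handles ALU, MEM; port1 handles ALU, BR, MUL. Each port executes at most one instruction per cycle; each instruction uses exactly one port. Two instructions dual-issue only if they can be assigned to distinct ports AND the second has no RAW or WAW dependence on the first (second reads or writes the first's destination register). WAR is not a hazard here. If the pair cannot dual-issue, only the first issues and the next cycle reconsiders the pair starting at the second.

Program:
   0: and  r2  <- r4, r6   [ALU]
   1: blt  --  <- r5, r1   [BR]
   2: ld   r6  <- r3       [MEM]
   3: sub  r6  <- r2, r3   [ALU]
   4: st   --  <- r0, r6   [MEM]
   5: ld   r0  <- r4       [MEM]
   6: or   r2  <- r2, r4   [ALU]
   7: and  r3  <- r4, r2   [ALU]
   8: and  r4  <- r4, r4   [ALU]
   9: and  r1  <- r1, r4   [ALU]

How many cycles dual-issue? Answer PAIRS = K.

PAIRS = 3

#0 head=0: and blt i0,i1 2-wide
#1 head=2: ld i2 WAW r6
#2 head=3: sub i3 RAW r6
#3 head=4: st i4 no-port MEM/MEM
#4 head=5: ld or i5,i6 2-wide
#5 head=7: and and i7,i8 2-wide
#6 head=9: and i9 tail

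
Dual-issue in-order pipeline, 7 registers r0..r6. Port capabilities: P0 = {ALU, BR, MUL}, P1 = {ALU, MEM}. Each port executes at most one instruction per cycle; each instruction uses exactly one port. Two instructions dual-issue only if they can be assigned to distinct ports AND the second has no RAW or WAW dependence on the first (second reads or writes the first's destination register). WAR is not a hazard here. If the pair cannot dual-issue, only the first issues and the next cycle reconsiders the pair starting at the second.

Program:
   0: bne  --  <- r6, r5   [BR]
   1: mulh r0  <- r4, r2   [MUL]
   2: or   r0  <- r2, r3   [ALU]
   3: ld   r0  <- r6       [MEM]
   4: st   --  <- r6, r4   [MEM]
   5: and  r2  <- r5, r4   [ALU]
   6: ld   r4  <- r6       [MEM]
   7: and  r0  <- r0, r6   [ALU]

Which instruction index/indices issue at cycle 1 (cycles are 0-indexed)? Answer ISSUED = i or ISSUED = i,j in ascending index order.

t=0 i0:bne ; no-port BR/MUL
t=1 i1:mulh ; WAW r0
t=2 i2:or ; WAW r0
t=3 i3:ld ; no-port MEM/MEM
t=4 i4+i5:st/and ; 2-wide
t=5 i6+i7:ld/and ; 2-wide

ISSUED = 1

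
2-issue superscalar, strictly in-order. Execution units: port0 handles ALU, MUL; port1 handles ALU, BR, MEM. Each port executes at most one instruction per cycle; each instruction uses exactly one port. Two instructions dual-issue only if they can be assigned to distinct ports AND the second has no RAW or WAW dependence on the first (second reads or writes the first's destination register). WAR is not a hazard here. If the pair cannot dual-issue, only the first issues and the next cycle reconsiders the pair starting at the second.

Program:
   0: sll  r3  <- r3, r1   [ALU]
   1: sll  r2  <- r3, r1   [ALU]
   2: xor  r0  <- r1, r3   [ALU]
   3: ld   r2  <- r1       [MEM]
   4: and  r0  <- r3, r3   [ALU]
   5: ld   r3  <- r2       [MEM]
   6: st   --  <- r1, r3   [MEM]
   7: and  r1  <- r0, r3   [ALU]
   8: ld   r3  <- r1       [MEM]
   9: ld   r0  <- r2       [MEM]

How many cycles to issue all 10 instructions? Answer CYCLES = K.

0. sll @i0  | RAW r3
1. sll+xor @i1,i2  | 2-wide
2. ld+and @i3,i4  | 2-wide
3. ld @i5  | no-port MEM/MEM
4. st+and @i6,i7  | 2-wide
5. ld @i8  | no-port MEM/MEM
6. ld @i9  | tail

CYCLES = 7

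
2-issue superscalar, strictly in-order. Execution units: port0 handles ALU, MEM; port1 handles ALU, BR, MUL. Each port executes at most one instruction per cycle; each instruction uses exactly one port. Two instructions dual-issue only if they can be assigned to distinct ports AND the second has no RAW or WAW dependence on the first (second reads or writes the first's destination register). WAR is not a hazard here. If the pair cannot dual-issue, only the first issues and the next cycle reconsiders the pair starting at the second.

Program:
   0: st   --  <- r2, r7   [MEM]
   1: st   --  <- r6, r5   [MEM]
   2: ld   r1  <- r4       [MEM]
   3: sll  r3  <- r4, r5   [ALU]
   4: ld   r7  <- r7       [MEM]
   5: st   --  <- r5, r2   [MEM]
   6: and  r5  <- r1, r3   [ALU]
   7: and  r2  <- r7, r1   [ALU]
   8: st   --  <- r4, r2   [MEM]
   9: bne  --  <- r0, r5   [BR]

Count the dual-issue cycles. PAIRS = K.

c0: i0 st  no-port MEM/MEM
c1: i1 st  no-port MEM/MEM
c2: i2/i3 ld+sll  pair
c3: i4 ld  no-port MEM/MEM
c4: i5/i6 st+and  pair
c5: i7 and  RAW r2
c6: i8/i9 st+bne  pair

PAIRS = 3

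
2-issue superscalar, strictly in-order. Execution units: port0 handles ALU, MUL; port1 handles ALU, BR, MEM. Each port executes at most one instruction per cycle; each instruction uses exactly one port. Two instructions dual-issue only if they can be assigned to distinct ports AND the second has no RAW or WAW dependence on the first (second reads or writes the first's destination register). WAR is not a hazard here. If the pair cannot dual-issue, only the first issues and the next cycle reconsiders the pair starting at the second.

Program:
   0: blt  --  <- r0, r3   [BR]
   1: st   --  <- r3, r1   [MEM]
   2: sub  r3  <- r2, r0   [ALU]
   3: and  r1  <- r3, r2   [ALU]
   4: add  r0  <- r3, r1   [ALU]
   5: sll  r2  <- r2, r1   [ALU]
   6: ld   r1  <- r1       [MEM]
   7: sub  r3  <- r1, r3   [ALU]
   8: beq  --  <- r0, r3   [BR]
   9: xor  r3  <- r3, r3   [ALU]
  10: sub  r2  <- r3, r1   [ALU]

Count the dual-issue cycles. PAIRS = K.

PAIRS = 3

[0] i0  blt.BR  -- no-port BR/MEM
[1] i1,i2  st.MEM sub.ALU  -- pair
[2] i3  and.ALU  -- RAW r1
[3] i4,i5  add.ALU sll.ALU  -- pair
[4] i6  ld.MEM  -- RAW r1
[5] i7  sub.ALU  -- RAW r3
[6] i8,i9  beq.BR xor.ALU  -- pair
[7] i10  sub.ALU  -- tail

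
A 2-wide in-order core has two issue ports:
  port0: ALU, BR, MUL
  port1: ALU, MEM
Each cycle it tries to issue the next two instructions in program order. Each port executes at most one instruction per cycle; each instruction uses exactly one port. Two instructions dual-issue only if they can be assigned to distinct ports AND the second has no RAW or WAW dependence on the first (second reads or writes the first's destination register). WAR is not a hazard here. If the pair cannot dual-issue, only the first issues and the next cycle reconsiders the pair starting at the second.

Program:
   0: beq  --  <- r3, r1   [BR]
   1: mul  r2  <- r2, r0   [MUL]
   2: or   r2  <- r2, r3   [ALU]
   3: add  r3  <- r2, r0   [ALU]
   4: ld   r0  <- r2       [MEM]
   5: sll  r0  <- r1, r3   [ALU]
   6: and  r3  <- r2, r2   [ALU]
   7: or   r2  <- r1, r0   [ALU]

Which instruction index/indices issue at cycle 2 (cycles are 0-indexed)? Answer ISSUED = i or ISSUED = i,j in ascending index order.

[0] i0  beq.BR  -- no-port BR/MUL
[1] i1  mul.MUL  -- RAW+WAW r2
[2] i2  or.ALU  -- RAW r2
[3] i3/i4  add.ALU;ld.MEM  -- 2-wide
[4] i5/i6  sll.ALU;and.ALU  -- 2-wide
[5] i7  or.ALU  -- tail

ISSUED = 2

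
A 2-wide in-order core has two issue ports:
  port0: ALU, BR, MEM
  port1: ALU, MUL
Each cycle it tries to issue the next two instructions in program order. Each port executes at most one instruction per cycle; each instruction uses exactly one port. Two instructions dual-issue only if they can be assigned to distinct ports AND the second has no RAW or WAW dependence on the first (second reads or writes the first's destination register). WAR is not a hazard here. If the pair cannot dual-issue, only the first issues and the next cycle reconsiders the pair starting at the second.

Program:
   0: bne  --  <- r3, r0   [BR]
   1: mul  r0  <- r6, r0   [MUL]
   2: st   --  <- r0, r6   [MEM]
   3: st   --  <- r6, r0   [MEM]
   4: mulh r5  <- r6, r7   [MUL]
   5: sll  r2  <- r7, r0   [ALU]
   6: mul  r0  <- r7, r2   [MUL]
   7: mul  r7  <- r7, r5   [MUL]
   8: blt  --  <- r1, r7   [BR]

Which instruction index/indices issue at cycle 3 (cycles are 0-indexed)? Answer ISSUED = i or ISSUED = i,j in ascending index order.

ISSUED = 5

0. bne+mul @i0,i1  | dual
1. st @i2  | no-port MEM/MEM
2. st+mulh @i3,i4  | dual
3. sll @i5  | RAW r2
4. mul @i6  | no-port MUL/MUL
5. mul @i7  | RAW r7
6. blt @i8  | tail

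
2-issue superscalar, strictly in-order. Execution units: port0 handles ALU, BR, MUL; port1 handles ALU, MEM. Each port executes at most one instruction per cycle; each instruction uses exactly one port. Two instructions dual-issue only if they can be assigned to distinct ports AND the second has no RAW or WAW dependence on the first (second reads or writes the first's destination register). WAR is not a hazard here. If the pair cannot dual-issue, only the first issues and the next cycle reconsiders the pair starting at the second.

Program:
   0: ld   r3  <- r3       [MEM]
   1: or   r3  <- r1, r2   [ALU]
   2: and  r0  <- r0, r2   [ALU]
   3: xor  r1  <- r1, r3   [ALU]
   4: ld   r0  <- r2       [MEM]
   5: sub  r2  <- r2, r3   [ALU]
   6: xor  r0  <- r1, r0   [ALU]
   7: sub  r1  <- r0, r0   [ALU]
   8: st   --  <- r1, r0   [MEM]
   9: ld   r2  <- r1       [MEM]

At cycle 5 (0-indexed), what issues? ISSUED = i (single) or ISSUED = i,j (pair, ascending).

0. ld @i0  | WAW r3
1. or+and @i1/i2  | dual
2. xor+ld @i3/i4  | dual
3. sub+xor @i5/i6  | dual
4. sub @i7  | RAW r1
5. st @i8  | no-port MEM/MEM
6. ld @i9  | tail

ISSUED = 8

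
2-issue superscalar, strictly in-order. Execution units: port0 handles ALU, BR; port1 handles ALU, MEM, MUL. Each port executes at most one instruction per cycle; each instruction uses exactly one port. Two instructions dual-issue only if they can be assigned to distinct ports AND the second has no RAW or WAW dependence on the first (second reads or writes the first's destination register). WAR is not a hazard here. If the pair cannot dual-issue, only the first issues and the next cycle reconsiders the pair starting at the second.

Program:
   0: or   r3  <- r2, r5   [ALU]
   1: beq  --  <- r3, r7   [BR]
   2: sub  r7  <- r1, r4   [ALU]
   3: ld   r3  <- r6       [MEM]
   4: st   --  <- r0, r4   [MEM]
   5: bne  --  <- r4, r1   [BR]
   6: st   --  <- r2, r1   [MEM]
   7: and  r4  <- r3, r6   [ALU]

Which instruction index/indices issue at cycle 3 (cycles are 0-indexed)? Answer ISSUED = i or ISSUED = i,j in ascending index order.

ISSUED = 4,5

  cy0 -> i0 (or.ALU) RAW r3
  cy1 -> i1/i2 (beq.BR+sub.ALU) 2-wide
  cy2 -> i3 (ld.MEM) no-port MEM/MEM
  cy3 -> i4/i5 (st.MEM+bne.BR) 2-wide
  cy4 -> i6/i7 (st.MEM+and.ALU) 2-wide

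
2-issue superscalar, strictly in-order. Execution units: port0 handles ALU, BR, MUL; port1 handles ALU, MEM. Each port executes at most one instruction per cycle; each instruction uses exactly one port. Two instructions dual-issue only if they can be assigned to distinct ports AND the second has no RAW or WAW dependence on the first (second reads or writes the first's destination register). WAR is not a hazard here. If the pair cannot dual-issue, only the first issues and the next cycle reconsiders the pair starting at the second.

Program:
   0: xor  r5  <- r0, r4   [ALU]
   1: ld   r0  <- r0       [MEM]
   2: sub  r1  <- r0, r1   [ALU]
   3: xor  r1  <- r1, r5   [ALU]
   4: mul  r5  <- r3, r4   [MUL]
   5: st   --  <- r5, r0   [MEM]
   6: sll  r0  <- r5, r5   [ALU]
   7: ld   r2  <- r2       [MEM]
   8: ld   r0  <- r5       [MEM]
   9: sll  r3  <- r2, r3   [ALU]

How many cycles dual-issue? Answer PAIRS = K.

PAIRS = 4

  cy0 -> i0&i1 (xor.ALU/ld.MEM) 2-wide
  cy1 -> i2 (sub.ALU) RAW+WAW r1
  cy2 -> i3&i4 (xor.ALU/mul.MUL) 2-wide
  cy3 -> i5&i6 (st.MEM/sll.ALU) 2-wide
  cy4 -> i7 (ld.MEM) no-port MEM/MEM
  cy5 -> i8&i9 (ld.MEM/sll.ALU) 2-wide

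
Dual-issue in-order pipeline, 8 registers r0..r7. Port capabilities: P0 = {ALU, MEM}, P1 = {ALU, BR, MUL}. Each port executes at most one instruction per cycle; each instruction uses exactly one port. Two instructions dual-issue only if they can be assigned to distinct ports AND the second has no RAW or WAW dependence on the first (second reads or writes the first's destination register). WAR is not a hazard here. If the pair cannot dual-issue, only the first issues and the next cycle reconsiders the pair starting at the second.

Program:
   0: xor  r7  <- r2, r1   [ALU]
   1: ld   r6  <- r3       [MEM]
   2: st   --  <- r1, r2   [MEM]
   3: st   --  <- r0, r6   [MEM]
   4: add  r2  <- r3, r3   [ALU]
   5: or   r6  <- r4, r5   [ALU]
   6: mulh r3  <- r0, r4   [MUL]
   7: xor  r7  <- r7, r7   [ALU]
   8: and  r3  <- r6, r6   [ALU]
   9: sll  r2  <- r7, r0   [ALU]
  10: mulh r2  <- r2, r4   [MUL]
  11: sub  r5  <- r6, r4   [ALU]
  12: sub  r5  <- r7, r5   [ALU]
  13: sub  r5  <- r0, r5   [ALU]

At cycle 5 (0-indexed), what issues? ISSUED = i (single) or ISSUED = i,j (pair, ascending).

ISSUED = 9

t=0 i0,i1:xor;ld ; pair
t=1 i2:st ; no-port MEM/MEM
t=2 i3,i4:st;add ; pair
t=3 i5,i6:or;mulh ; pair
t=4 i7,i8:xor;and ; pair
t=5 i9:sll ; RAW+WAW r2
t=6 i10,i11:mulh;sub ; pair
t=7 i12:sub ; RAW+WAW r5
t=8 i13:sub ; tail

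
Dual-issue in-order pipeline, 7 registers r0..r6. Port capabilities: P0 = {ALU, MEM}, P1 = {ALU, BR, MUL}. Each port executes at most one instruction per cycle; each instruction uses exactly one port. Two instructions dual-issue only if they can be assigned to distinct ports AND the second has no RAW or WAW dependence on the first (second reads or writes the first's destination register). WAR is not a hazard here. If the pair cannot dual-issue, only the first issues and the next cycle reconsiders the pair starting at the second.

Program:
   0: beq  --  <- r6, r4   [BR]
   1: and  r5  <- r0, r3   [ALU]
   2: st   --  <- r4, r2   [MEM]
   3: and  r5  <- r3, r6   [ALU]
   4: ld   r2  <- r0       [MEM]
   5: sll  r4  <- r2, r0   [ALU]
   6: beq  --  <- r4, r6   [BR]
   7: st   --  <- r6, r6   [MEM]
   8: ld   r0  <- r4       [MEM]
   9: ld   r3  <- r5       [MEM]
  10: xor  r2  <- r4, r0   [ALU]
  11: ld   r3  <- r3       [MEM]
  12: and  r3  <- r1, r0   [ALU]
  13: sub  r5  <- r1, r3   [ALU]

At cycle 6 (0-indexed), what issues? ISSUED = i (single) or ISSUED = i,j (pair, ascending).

ISSUED = 9,10

[0] i0/i1  beq.BR/and.ALU  -- dual
[1] i2/i3  st.MEM/and.ALU  -- dual
[2] i4  ld.MEM  -- RAW r2
[3] i5  sll.ALU  -- RAW r4
[4] i6/i7  beq.BR/st.MEM  -- dual
[5] i8  ld.MEM  -- no-port MEM/MEM
[6] i9/i10  ld.MEM/xor.ALU  -- dual
[7] i11  ld.MEM  -- WAW r3
[8] i12  and.ALU  -- RAW r3
[9] i13  sub.ALU  -- tail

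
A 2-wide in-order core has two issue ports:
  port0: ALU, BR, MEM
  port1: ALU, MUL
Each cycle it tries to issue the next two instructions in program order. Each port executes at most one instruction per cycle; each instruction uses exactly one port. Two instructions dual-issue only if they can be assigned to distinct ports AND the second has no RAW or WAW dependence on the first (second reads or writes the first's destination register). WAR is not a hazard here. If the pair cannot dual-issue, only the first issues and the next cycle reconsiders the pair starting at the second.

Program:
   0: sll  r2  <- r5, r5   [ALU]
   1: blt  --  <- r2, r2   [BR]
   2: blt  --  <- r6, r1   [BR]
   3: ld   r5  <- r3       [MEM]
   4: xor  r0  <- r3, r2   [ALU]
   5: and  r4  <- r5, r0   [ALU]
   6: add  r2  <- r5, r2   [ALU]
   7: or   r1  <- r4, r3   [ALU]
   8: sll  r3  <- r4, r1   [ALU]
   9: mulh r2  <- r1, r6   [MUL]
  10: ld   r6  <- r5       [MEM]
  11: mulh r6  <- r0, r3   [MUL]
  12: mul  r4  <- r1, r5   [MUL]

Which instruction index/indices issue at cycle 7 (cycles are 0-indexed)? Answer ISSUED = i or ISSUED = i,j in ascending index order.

ISSUED = 10

#0 head=0: sll.ALU i0 RAW r2
#1 head=1: blt.BR i1 no-port BR/BR
#2 head=2: blt.BR i2 no-port BR/MEM
#3 head=3: ld.MEM/xor.ALU i3/i4 2-wide
#4 head=5: and.ALU/add.ALU i5/i6 2-wide
#5 head=7: or.ALU i7 RAW r1
#6 head=8: sll.ALU/mulh.MUL i8/i9 2-wide
#7 head=10: ld.MEM i10 WAW r6
#8 head=11: mulh.MUL i11 no-port MUL/MUL
#9 head=12: mul.MUL i12 tail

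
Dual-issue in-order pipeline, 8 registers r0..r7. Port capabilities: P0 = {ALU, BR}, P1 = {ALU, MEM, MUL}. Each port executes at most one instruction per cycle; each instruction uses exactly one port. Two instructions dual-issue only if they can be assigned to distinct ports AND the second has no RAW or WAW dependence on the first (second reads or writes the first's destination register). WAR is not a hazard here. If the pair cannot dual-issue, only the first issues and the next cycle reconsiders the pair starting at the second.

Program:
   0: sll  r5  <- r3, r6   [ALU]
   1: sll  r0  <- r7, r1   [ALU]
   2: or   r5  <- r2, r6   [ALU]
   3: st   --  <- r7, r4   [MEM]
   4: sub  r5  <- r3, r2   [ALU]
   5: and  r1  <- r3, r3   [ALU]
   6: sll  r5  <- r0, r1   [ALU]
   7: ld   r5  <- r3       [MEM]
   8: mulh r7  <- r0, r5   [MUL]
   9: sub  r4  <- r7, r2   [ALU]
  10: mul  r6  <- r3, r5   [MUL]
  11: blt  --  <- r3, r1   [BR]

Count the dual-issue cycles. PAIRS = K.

0. sll/sll @i0/i1  | pair
1. or/st @i2/i3  | pair
2. sub/and @i4/i5  | pair
3. sll @i6  | WAW r5
4. ld @i7  | no-port MEM/MUL
5. mulh @i8  | RAW r7
6. sub/mul @i9/i10  | pair
7. blt @i11  | tail

PAIRS = 4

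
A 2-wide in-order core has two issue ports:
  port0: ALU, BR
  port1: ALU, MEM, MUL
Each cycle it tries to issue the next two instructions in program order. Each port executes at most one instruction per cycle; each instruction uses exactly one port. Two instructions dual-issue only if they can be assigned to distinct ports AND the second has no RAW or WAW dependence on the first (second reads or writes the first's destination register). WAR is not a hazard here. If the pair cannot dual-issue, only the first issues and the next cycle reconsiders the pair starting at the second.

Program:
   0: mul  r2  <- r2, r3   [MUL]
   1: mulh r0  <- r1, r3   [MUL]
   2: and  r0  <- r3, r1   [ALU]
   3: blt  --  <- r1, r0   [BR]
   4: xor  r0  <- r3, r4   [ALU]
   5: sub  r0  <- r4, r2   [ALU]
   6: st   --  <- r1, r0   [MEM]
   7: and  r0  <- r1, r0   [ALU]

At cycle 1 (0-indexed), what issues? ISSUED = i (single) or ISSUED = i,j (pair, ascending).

ISSUED = 1

c0: i0 mul  no-port MUL/MUL
c1: i1 mulh  WAW r0
c2: i2 and  RAW r0
c3: i3+i4 blt xor  dual
c4: i5 sub  RAW r0
c5: i6+i7 st and  dual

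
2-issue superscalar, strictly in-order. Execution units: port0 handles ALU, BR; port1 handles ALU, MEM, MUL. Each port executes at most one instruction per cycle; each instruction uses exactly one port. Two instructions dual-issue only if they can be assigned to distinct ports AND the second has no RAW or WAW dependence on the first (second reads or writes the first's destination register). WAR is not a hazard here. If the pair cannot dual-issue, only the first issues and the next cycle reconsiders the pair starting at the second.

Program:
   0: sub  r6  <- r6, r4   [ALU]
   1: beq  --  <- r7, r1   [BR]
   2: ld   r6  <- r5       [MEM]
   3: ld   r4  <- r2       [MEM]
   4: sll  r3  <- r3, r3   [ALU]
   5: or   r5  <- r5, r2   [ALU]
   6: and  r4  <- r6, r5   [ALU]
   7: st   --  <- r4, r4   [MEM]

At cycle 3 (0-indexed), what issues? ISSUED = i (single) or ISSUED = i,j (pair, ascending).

ISSUED = 5

#0 head=0: sub.ALU+beq.BR i0/i1 pair
#1 head=2: ld.MEM i2 no-port MEM/MEM
#2 head=3: ld.MEM+sll.ALU i3/i4 pair
#3 head=5: or.ALU i5 RAW r5
#4 head=6: and.ALU i6 RAW r4
#5 head=7: st.MEM i7 tail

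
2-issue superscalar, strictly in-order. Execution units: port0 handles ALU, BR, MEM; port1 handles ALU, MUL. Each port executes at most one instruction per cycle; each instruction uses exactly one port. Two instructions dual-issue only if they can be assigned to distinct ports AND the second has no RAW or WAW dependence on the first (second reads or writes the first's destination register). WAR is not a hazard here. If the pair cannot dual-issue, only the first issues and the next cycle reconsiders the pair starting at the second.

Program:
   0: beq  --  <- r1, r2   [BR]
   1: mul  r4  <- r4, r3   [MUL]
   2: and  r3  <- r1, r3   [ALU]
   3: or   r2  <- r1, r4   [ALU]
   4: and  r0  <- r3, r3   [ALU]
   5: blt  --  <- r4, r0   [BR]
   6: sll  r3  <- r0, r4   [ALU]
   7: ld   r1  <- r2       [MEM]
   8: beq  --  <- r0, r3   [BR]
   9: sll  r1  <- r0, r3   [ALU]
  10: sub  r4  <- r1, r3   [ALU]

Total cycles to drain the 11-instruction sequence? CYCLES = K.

CYCLES = 7

[0] i0/i1  beq.BR+mul.MUL  -- 2-wide
[1] i2/i3  and.ALU+or.ALU  -- 2-wide
[2] i4  and.ALU  -- RAW r0
[3] i5/i6  blt.BR+sll.ALU  -- 2-wide
[4] i7  ld.MEM  -- no-port MEM/BR
[5] i8/i9  beq.BR+sll.ALU  -- 2-wide
[6] i10  sub.ALU  -- tail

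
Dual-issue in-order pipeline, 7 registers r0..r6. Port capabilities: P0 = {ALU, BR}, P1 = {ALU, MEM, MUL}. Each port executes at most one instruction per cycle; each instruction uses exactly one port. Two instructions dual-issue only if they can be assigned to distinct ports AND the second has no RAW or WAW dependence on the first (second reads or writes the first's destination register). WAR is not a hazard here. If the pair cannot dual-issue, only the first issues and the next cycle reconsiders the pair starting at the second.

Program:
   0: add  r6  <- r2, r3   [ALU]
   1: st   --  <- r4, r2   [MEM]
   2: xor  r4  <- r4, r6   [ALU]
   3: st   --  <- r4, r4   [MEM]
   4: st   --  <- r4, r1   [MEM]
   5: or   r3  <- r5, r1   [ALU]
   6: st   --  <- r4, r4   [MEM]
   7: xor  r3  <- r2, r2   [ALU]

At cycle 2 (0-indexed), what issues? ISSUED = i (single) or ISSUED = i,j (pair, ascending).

ISSUED = 3

[0] i0&i1  add.ALU st.MEM  -- dual
[1] i2  xor.ALU  -- RAW r4
[2] i3  st.MEM  -- no-port MEM/MEM
[3] i4&i5  st.MEM or.ALU  -- dual
[4] i6&i7  st.MEM xor.ALU  -- dual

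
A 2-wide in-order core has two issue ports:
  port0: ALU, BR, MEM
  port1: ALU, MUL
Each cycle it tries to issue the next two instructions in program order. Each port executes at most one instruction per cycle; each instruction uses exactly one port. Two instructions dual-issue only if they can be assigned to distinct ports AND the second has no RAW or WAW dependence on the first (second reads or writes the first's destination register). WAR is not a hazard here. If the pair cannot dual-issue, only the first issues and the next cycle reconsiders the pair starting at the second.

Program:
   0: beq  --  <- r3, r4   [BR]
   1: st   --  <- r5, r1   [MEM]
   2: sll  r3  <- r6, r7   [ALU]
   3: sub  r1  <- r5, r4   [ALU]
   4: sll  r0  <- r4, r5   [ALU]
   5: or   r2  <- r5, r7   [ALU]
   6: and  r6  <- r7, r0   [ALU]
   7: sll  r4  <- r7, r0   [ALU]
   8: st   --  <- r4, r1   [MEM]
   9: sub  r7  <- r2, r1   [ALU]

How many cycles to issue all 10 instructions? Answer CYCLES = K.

CYCLES = 6

t=0 i0:beq ; no-port BR/MEM
t=1 i1&i2:st+sll ; 2-wide
t=2 i3&i4:sub+sll ; 2-wide
t=3 i5&i6:or+and ; 2-wide
t=4 i7:sll ; RAW r4
t=5 i8&i9:st+sub ; 2-wide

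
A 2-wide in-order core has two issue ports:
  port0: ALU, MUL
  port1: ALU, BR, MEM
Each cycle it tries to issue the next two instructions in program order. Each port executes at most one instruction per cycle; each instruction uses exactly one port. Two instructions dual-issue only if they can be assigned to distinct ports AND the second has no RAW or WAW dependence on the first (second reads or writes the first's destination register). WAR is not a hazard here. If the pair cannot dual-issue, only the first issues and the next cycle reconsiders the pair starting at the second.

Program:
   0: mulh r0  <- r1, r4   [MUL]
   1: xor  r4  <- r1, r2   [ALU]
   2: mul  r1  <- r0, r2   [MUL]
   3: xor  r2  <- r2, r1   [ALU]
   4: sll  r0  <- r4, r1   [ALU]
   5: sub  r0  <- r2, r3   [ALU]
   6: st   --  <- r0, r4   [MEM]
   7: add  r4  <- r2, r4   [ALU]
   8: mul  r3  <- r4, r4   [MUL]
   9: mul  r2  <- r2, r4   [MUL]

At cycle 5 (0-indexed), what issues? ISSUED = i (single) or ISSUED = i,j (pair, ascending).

0. mulh.MUL;xor.ALU @i0+i1  | pair
1. mul.MUL @i2  | RAW r1
2. xor.ALU;sll.ALU @i3+i4  | pair
3. sub.ALU @i5  | RAW r0
4. st.MEM;add.ALU @i6+i7  | pair
5. mul.MUL @i8  | no-port MUL/MUL
6. mul.MUL @i9  | tail

ISSUED = 8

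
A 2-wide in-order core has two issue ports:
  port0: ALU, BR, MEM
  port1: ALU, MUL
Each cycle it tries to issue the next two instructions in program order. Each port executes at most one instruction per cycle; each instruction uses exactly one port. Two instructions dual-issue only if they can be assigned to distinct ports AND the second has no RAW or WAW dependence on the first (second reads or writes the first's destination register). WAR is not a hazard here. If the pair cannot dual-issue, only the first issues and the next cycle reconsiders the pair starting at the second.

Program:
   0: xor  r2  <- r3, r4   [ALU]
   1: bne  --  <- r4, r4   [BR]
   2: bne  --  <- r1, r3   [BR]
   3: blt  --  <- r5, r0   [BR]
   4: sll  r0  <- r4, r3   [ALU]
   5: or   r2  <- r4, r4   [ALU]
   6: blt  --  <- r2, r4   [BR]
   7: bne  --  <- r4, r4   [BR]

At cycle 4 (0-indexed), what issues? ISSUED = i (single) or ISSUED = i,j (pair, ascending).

0. xor.ALU bne.BR @i0/i1  | dual
1. bne.BR @i2  | no-port BR/BR
2. blt.BR sll.ALU @i3/i4  | dual
3. or.ALU @i5  | RAW r2
4. blt.BR @i6  | no-port BR/BR
5. bne.BR @i7  | tail

ISSUED = 6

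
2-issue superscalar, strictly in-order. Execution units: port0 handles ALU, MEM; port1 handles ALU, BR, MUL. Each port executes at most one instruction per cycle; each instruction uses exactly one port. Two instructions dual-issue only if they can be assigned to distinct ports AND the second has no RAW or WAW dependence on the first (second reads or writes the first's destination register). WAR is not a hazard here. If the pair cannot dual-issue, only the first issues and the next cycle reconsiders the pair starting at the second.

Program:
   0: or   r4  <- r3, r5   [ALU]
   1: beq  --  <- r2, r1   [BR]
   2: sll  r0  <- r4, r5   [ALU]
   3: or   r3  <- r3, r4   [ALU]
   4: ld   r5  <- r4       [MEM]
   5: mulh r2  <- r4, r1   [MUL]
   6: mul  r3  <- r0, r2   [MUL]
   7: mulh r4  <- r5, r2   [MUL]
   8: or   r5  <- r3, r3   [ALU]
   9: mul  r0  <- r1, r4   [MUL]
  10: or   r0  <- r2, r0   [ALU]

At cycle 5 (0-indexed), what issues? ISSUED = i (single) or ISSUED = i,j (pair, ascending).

ISSUED = 9

[0] i0,i1  or.ALU+beq.BR  -- 2-wide
[1] i2,i3  sll.ALU+or.ALU  -- 2-wide
[2] i4,i5  ld.MEM+mulh.MUL  -- 2-wide
[3] i6  mul.MUL  -- no-port MUL/MUL
[4] i7,i8  mulh.MUL+or.ALU  -- 2-wide
[5] i9  mul.MUL  -- RAW+WAW r0
[6] i10  or.ALU  -- tail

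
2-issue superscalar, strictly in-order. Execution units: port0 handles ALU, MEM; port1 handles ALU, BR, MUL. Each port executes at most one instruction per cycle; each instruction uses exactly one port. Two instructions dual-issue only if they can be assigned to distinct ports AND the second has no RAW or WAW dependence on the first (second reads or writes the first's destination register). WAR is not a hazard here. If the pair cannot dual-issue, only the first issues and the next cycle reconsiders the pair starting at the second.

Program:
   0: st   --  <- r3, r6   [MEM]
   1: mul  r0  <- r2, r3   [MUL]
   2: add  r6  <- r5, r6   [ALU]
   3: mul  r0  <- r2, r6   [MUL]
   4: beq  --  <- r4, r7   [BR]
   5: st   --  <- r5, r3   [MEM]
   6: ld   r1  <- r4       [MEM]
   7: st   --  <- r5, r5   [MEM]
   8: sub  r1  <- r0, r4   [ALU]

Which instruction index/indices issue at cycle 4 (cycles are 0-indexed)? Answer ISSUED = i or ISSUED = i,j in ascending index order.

#0 head=0: st.MEM;mul.MUL i0&i1 dual
#1 head=2: add.ALU i2 RAW r6
#2 head=3: mul.MUL i3 no-port MUL/BR
#3 head=4: beq.BR;st.MEM i4&i5 dual
#4 head=6: ld.MEM i6 no-port MEM/MEM
#5 head=7: st.MEM;sub.ALU i7&i8 dual

ISSUED = 6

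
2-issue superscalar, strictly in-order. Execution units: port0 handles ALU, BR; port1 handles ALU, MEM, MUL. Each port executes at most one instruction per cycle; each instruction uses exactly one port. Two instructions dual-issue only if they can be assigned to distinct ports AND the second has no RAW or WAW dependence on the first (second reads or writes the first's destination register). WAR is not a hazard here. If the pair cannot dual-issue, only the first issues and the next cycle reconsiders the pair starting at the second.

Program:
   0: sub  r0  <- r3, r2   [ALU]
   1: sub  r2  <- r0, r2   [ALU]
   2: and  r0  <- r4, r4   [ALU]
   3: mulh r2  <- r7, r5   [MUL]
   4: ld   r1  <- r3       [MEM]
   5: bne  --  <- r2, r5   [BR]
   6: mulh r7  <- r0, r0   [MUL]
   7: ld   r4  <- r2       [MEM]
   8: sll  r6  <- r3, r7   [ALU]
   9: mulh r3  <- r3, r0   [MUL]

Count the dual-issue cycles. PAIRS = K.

PAIRS = 3

  cy0 -> i0 (sub) RAW r0
  cy1 -> i1/i2 (sub+and) 2-wide
  cy2 -> i3 (mulh) no-port MUL/MEM
  cy3 -> i4/i5 (ld+bne) 2-wide
  cy4 -> i6 (mulh) no-port MUL/MEM
  cy5 -> i7/i8 (ld+sll) 2-wide
  cy6 -> i9 (mulh) tail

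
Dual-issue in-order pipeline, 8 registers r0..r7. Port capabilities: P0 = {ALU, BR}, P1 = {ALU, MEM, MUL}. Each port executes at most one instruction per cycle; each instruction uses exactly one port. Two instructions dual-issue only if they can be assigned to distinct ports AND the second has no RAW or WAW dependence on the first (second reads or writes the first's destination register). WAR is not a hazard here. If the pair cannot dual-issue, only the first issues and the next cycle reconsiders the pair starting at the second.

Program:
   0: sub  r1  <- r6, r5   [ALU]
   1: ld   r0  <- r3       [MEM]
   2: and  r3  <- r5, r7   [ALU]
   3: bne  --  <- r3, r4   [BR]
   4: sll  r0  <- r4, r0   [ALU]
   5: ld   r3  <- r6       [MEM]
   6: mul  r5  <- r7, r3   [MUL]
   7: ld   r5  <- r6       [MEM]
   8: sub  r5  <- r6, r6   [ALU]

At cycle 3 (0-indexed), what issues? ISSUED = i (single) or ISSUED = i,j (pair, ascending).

#0 head=0: sub/ld i0+i1 pair
#1 head=2: and i2 RAW r3
#2 head=3: bne/sll i3+i4 pair
#3 head=5: ld i5 no-port MEM/MUL
#4 head=6: mul i6 no-port MUL/MEM
#5 head=7: ld i7 WAW r5
#6 head=8: sub i8 tail

ISSUED = 5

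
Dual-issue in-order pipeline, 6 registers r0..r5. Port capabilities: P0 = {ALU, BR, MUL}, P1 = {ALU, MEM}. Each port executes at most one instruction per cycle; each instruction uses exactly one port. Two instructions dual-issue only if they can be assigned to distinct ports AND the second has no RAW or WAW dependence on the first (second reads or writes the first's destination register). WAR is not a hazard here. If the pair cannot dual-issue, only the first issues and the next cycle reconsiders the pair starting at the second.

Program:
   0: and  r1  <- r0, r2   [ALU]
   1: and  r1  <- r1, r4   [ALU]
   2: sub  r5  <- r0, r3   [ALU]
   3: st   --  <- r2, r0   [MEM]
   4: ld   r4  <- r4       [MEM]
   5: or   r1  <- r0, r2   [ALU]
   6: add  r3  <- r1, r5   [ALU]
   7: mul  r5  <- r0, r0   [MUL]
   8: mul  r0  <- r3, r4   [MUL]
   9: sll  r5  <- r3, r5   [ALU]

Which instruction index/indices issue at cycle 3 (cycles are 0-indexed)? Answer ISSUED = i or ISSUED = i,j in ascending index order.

ISSUED = 4,5

  cy0 -> i0 (and.ALU) RAW+WAW r1
  cy1 -> i1/i2 (and.ALU+sub.ALU) dual
  cy2 -> i3 (st.MEM) no-port MEM/MEM
  cy3 -> i4/i5 (ld.MEM+or.ALU) dual
  cy4 -> i6/i7 (add.ALU+mul.MUL) dual
  cy5 -> i8/i9 (mul.MUL+sll.ALU) dual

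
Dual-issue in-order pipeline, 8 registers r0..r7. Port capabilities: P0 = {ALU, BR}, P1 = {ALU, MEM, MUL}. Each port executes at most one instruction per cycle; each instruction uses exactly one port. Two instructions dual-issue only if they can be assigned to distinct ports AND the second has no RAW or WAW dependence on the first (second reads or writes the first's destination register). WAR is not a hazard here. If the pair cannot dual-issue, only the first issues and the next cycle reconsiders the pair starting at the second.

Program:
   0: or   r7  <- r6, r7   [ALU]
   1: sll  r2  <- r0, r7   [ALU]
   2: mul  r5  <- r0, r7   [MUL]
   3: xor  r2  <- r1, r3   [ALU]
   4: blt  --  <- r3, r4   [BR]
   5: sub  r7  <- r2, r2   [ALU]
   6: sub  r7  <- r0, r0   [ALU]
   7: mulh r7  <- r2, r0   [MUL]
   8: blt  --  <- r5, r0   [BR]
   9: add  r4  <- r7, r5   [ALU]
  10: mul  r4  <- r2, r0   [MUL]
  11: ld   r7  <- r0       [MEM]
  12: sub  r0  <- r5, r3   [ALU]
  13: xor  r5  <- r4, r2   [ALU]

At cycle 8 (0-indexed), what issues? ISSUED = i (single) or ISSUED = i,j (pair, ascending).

ISSUED = 11,12

0. or.ALU @i0  | RAW r7
1. sll.ALU/mul.MUL @i1+i2  | 2-wide
2. xor.ALU/blt.BR @i3+i4  | 2-wide
3. sub.ALU @i5  | WAW r7
4. sub.ALU @i6  | WAW r7
5. mulh.MUL/blt.BR @i7+i8  | 2-wide
6. add.ALU @i9  | WAW r4
7. mul.MUL @i10  | no-port MUL/MEM
8. ld.MEM/sub.ALU @i11+i12  | 2-wide
9. xor.ALU @i13  | tail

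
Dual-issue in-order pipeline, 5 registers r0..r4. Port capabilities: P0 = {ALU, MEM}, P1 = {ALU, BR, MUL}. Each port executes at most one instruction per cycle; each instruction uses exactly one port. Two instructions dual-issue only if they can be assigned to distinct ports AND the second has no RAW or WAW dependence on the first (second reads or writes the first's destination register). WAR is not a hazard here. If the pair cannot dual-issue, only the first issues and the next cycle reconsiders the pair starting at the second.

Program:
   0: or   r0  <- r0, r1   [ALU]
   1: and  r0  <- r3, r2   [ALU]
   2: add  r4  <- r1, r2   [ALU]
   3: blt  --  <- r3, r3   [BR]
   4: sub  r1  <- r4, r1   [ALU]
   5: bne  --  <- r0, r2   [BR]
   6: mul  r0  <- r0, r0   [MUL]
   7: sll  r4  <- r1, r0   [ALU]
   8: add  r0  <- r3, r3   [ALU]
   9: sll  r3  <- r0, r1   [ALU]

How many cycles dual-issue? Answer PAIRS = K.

PAIRS = 3

0. or @i0  | WAW r0
1. and;add @i1,i2  | pair
2. blt;sub @i3,i4  | pair
3. bne @i5  | no-port BR/MUL
4. mul @i6  | RAW r0
5. sll;add @i7,i8  | pair
6. sll @i9  | tail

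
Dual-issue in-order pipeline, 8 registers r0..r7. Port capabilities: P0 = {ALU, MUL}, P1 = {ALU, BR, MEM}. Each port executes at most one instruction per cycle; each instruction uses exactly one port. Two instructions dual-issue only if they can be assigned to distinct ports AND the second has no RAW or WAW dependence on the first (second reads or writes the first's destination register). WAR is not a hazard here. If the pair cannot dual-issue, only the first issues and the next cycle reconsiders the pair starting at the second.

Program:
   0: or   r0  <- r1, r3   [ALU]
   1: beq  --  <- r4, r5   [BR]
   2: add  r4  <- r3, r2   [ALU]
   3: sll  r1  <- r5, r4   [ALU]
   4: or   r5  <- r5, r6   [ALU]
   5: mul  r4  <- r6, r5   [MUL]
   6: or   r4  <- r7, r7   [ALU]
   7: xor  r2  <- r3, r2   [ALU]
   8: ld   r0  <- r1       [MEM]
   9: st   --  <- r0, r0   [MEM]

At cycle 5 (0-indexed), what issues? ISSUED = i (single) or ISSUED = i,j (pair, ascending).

ISSUED = 8

#0 head=0: or+beq i0&i1 dual
#1 head=2: add i2 RAW r4
#2 head=3: sll+or i3&i4 dual
#3 head=5: mul i5 WAW r4
#4 head=6: or+xor i6&i7 dual
#5 head=8: ld i8 no-port MEM/MEM
#6 head=9: st i9 tail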